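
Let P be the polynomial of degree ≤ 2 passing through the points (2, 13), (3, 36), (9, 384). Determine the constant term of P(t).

Write P(t) = at^2 + bt + c. Substituting each data point gives a linear system:
  4a + 2b + c = 13
  9a + 3b + c = 36
  81a + 9b + c = 384
Solving the system yields a = 5, b = -2, c = -3.
So P(t) = 5t^2 - 2t - 3.
The constant term is -3.

-3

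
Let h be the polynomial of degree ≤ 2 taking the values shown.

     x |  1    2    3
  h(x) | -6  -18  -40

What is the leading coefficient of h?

-5

Write h(x) = ax^2 + bx + c. Substituting each data point gives a linear system:
  a + b + c = -6
  4a + 2b + c = -18
  9a + 3b + c = -40
Solving the system yields a = -5, b = 3, c = -4.
So h(x) = -5x² + 3x - 4.
The leading coefficient is -5.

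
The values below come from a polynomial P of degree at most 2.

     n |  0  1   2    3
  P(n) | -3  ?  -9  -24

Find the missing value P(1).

-2

The 3 known points determine the degree-2 polynomial uniquely.
Write P(n) = an^2 + bn + c. Substituting each data point gives a linear system:
  c = -3
  4a + 2b + c = -9
  9a + 3b + c = -24
Solving the system yields a = -4, b = 5, c = -3.
So P(n) = -4n^2 + 5n - 3.
Then P(1) = -2.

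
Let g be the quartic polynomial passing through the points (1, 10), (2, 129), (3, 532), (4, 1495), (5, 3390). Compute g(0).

Using the Lagrange interpolation formula with nodes 1, 2, 3, 4, 5:
  L_0(x) = (x - 2)(x - 3)(x - 4)(x - 5) / 24
  L_1(x) = (x - 1)(x - 3)(x - 4)(x - 5) / -6
  L_2(x) = (x - 1)(x - 2)(x - 4)(x - 5) / 4
  L_3(x) = (x - 1)(x - 2)(x - 3)(x - 5) / -6
  L_4(x) = (x - 1)(x - 2)(x - 3)(x - 4) / 24
Then g(x) = 10·L_0(x) + 129·L_1(x) + 532·L_2(x) + 1495·L_3(x) + 3390·L_4(x).
Expanding and collecting terms gives g(x) = 4x^4 + 6x^3 + 6x^2 - x - 5.
Evaluating at x = 0: g(0) = -5.

-5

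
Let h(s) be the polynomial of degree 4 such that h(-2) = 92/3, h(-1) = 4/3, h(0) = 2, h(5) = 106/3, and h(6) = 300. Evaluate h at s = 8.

5422/3

Write h(s) = as^4 + bs^3 + cs^2 + ds + e. Substituting each data point gives a linear system:
  16a - 8b + 4c - 2d + e = 92/3
  a - b + c - d + e = 4/3
  e = 2
  625a + 125b + 25c + 5d + e = 106/3
  1296a + 216b + 36c + 6d + e = 300
Solving the system yields a = 1, b = -4, c = -4, d = 5/3, e = 2.
So h(s) = s^4 - 4s^3 - 4s^2 + (5/3)s + 2.
Then h(8) = 5422/3.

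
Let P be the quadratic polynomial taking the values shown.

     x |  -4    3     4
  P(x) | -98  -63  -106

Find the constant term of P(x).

-6

Write P(x) = ax^2 + bx + c. Substituting each data point gives a linear system:
  16a - 4b + c = -98
  9a + 3b + c = -63
  16a + 4b + c = -106
Solving the system yields a = -6, b = -1, c = -6.
So P(x) = -6x^2 - x - 6.
The constant term is -6.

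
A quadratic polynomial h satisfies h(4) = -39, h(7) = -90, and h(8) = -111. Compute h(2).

Using the Lagrange interpolation formula with nodes 4, 7, 8:
  L_0(n) = (n - 7)(n - 8) / 12
  L_1(n) = (n - 4)(n - 8) / -3
  L_2(n) = (n - 4)(n - 7) / 4
Then h(n) = -39·L_0(n) - 90·L_1(n) - 111·L_2(n).
Expanding and collecting terms gives h(n) = -n² - 6n + 1.
Evaluating at n = 2: h(2) = -15.

-15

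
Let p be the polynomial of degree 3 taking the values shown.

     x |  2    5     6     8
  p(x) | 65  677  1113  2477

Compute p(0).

Using the Lagrange interpolation formula with nodes 2, 5, 6, 8:
  L_0(x) = (x - 5)(x - 6)(x - 8) / -72
  L_1(x) = (x - 2)(x - 6)(x - 8) / 9
  L_2(x) = (x - 2)(x - 5)(x - 8) / -8
  L_3(x) = (x - 2)(x - 5)(x - 6) / 36
Then p(x) = 65·L_0(x) + 677·L_1(x) + 1113·L_2(x) + 2477·L_3(x).
Expanding and collecting terms gives p(x) = 4x³ + 6x² + 6x - 3.
Evaluating at x = 0: p(0) = -3.

-3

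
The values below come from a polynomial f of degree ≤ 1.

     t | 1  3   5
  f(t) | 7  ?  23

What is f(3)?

15

The 2 known points determine the degree-1 polynomial uniquely.
Write f(t) = at + b. Substituting each data point gives a linear system:
  a + b = 7
  5a + b = 23
Solving the system yields a = 4, b = 3.
So f(t) = 4t + 3.
Then f(3) = 15.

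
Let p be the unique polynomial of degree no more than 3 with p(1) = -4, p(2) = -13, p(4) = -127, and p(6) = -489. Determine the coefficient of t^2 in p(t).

Write p(t) = at^3 + bt^2 + ct + d. Substituting each data point gives a linear system:
  a + b + c + d = -4
  8a + 4b + 2c + d = -13
  64a + 16b + 4c + d = -127
  216a + 36b + 6c + d = -489
Solving the system yields a = -3, b = 5, c = -3, d = -3.
So p(t) = -3t^3 + 5t^2 - 3t - 3.
The coefficient of t^2 is 5.

5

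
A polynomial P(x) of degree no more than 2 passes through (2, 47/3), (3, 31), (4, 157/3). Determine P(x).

Using the Lagrange interpolation formula with nodes 2, 3, 4:
  L_0(x) = (x - 3)(x - 4) / 2
  L_1(x) = (x - 2)(x - 4) / -1
  L_2(x) = (x - 2)(x - 3) / 2
Then P(x) = 47/3·L_0(x) + 31·L_1(x) + 157/3·L_2(x).
Expanding and collecting terms gives P(x) = 3x^2 + (1/3)x + 3.
Check: P(3) = 31. ✓

P(x) = 3x^2 + (1/3)x + 3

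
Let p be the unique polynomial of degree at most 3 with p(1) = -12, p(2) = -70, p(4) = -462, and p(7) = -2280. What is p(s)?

Write p(s) = as^3 + bs^2 + cs + d. Substituting each data point gives a linear system:
  a + b + c + d = -12
  8a + 4b + 2c + d = -70
  64a + 16b + 4c + d = -462
  343a + 49b + 7c + d = -2280
Solving the system yields a = -6, b = -4, c = -4, d = 2.
So p(s) = -6s^3 - 4s^2 - 4s + 2.
Check: p(4) = -462. ✓

p(s) = -6s^3 - 4s^2 - 4s + 2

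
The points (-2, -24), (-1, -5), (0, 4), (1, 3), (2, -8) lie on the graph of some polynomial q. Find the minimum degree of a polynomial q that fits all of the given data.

Forward differences of the values at s = -2, -1, 0, 1, 2:
  q  : -24  -5  4  3  -8
  Δ  : 19  9  -1  -11
  Δ^2: -10  -10  -10
  Δ^3: 0  0
  Δ^4: 0
The second differences are constant (-10) and nonzero, while all higher differences vanish, so the minimal degree is 2.

2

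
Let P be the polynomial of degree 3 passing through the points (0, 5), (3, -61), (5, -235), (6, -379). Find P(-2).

-11

Using the Lagrange interpolation formula with nodes 0, 3, 5, 6:
  L_0(u) = (u - 3)(u - 5)(u - 6) / -90
  L_1(u) = u(u - 5)(u - 6) / 18
  L_2(u) = u(u - 3)(u - 6) / -10
  L_3(u) = u(u - 3)(u - 5) / 18
Then P(u) = 5·L_0(u) - 61·L_1(u) - 235·L_2(u) - 379·L_3(u).
Expanding and collecting terms gives P(u) = -u^3 - 5u^2 + 2u + 5.
Evaluating at u = -2: P(-2) = -11.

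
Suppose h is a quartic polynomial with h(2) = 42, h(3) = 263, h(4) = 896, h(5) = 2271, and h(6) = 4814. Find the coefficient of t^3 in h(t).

Write h(t) = at^4 + bt^3 + ct^2 + dt + e. Substituting each data point gives a linear system:
  16a + 8b + 4c + 2d + e = 42
  81a + 27b + 9c + 3d + e = 263
  256a + 64b + 16c + 4d + e = 896
  625a + 125b + 25c + 5d + e = 2271
  1296a + 216b + 36c + 6d + e = 4814
Solving the system yields a = 4, b = -1, c = -5, d = 5, e = -4.
So h(t) = 4t^4 - t^3 - 5t^2 + 5t - 4.
The coefficient of t^3 is -1.

-1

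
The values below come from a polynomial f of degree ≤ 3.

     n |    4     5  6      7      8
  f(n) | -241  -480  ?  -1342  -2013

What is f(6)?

-839

The 4 known points determine the degree-3 polynomial uniquely.
Write f(n) = an^3 + bn^2 + cn + d. Substituting each data point gives a linear system:
  64a + 16b + 4c + d = -241
  125a + 25b + 5c + d = -480
  343a + 49b + 7c + d = -1342
  512a + 64b + 8c + d = -2013
Solving the system yields a = -4, b = 0, c = 5, d = -5.
So f(n) = -4n^3 + 5n - 5.
Then f(6) = -839.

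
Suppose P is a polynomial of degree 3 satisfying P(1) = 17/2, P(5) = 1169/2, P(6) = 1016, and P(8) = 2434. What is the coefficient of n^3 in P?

5

Write P(n) = an^3 + bn^2 + cn + d. Substituting each data point gives a linear system:
  a + b + c + d = 17/2
  125a + 25b + 5c + d = 1169/2
  216a + 36b + 6c + d = 1016
  512a + 64b + 8c + d = 2434
Solving the system yields a = 5, b = -5/2, c = 4, d = 2.
So P(n) = 5n^3 - (5/2)n^2 + 4n + 2.
The leading coefficient is 5.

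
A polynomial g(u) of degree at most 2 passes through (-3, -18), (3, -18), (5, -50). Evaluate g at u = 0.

0

Write g(u) = au^2 + bu + c. Substituting each data point gives a linear system:
  9a - 3b + c = -18
  9a + 3b + c = -18
  25a + 5b + c = -50
Solving the system yields a = -2, b = 0, c = 0.
So g(u) = -2u^2.
Then g(0) = 0.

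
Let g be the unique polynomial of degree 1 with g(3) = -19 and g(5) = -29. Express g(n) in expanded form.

Write g(n) = an + b. Substituting each data point gives a linear system:
  3a + b = -19
  5a + b = -29
Solving the system yields a = -5, b = -4.
So g(n) = -5n - 4.
Check: g(3) = -19. ✓

g(n) = -5n - 4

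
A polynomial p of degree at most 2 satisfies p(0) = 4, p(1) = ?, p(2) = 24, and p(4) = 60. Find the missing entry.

12

The 3 known points determine the degree-2 polynomial uniquely.
Write p(t) = at^2 + bt + c. Substituting each data point gives a linear system:
  c = 4
  4a + 2b + c = 24
  16a + 4b + c = 60
Solving the system yields a = 2, b = 6, c = 4.
So p(t) = 2t² + 6t + 4.
Then p(1) = 12.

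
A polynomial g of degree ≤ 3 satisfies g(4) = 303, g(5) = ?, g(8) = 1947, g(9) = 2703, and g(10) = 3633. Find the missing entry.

543

The 4 known points determine the degree-3 polynomial uniquely.
Write g(x) = ax^3 + bx^2 + cx + d. Substituting each data point gives a linear system:
  64a + 16b + 4c + d = 303
  512a + 64b + 8c + d = 1947
  729a + 81b + 9c + d = 2703
  1000a + 100b + 10c + d = 3633
Solving the system yields a = 3, b = 6, c = 3, d = 3.
So g(x) = 3x³ + 6x² + 3x + 3.
Then g(5) = 543.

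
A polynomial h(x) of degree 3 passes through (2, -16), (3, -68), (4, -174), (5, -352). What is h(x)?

h(x) = -3x^3 + 5x - 2

Write h(x) = ax^3 + bx^2 + cx + d. Substituting each data point gives a linear system:
  8a + 4b + 2c + d = -16
  27a + 9b + 3c + d = -68
  64a + 16b + 4c + d = -174
  125a + 25b + 5c + d = -352
Solving the system yields a = -3, b = 0, c = 5, d = -2.
So h(x) = -3x^3 + 5x - 2.
Check: h(2) = -16. ✓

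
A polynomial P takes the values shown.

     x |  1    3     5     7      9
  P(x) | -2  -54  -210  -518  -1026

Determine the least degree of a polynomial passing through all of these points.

3

Forward differences of the values at x = 1, 3, 5, 7, 9:
  P  : -2  -54  -210  -518  -1026
  Δ  : -52  -156  -308  -508
  Δ^2: -104  -152  -200
  Δ^3: -48  -48
  Δ^4: 0
The third differences are constant (-48) and nonzero, while all higher differences vanish, so the minimal degree is 3.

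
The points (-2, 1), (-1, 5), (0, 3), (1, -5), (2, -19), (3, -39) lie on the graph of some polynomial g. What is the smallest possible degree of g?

Forward differences of the values at s = -2, -1, 0, 1, 2, 3:
  g  : 1  5  3  -5  -19  -39
  Δ  : 4  -2  -8  -14  -20
  Δ^2: -6  -6  -6  -6
  Δ^3: 0  0  0
  Δ^4: 0  0
  Δ^5: 0
The second differences are constant (-6) and nonzero, while all higher differences vanish, so the minimal degree is 2.

2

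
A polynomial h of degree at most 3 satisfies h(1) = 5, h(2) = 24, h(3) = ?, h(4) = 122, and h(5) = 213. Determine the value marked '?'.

61

The 4 known points determine the degree-3 polynomial uniquely.
Write h(t) = at^3 + bt^2 + ct + d. Substituting each data point gives a linear system:
  a + b + c + d = 5
  8a + 4b + 2c + d = 24
  64a + 16b + 4c + d = 122
  125a + 25b + 5c + d = 213
Solving the system yields a = 1, b = 3, c = 3, d = -2.
So h(t) = t^3 + 3t^2 + 3t - 2.
Then h(3) = 61.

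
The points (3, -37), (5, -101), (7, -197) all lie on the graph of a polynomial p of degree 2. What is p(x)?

Write p(x) = ax^2 + bx + c. Substituting each data point gives a linear system:
  9a + 3b + c = -37
  25a + 5b + c = -101
  49a + 7b + c = -197
Solving the system yields a = -4, b = 0, c = -1.
So p(x) = -4x^2 - 1.
Check: p(7) = -197. ✓

p(x) = -4x^2 - 1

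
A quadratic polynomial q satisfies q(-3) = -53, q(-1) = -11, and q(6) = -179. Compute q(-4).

Write q(t) = at^2 + bt + c. Substituting each data point gives a linear system:
  9a - 3b + c = -53
  a - b + c = -11
  36a + 6b + c = -179
Solving the system yields a = -5, b = 1, c = -5.
So q(t) = -5t^2 + t - 5.
Then q(-4) = -89.

-89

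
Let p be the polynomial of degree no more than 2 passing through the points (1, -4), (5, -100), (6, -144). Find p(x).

Using the Lagrange interpolation formula with nodes 1, 5, 6:
  L_0(x) = (x - 5)(x - 6) / 20
  L_1(x) = (x - 1)(x - 6) / -4
  L_2(x) = (x - 1)(x - 5) / 5
Then p(x) = -4·L_0(x) - 100·L_1(x) - 144·L_2(x).
Expanding and collecting terms gives p(x) = -4x^2.
Check: p(1) = -4. ✓

p(x) = -4x^2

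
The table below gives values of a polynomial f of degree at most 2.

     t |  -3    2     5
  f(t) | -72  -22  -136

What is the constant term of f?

-6

Write f(t) = at^2 + bt + c. Substituting each data point gives a linear system:
  9a - 3b + c = -72
  4a + 2b + c = -22
  25a + 5b + c = -136
Solving the system yields a = -6, b = 4, c = -6.
So f(t) = -6t² + 4t - 6.
The constant term is -6.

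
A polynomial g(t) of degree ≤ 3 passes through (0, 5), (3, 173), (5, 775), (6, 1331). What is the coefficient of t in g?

-1

Write g(t) = at^3 + bt^2 + ct + d. Substituting each data point gives a linear system:
  d = 5
  27a + 9b + 3c + d = 173
  125a + 25b + 5c + d = 775
  216a + 36b + 6c + d = 1331
Solving the system yields a = 6, b = 1, c = -1, d = 5.
So g(t) = 6t^3 + t^2 - t + 5.
The coefficient of t is -1.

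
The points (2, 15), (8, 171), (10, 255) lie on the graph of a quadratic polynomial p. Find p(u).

p(u) = 2u^2 + 6u - 5

Using the Lagrange interpolation formula with nodes 2, 8, 10:
  L_0(u) = (u - 8)(u - 10) / 48
  L_1(u) = (u - 2)(u - 10) / -12
  L_2(u) = (u - 2)(u - 8) / 16
Then p(u) = 15·L_0(u) + 171·L_1(u) + 255·L_2(u).
Expanding and collecting terms gives p(u) = 2u^2 + 6u - 5.
Check: p(8) = 171. ✓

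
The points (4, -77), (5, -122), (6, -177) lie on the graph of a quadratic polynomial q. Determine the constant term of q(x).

3

Write q(x) = ax^2 + bx + c. Substituting each data point gives a linear system:
  16a + 4b + c = -77
  25a + 5b + c = -122
  36a + 6b + c = -177
Solving the system yields a = -5, b = 0, c = 3.
So q(x) = -5x² + 3.
The constant term is 3.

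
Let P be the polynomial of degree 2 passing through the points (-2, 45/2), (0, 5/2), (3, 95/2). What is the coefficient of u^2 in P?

Write P(u) = au^2 + bu + c. Substituting each data point gives a linear system:
  4a - 2b + c = 45/2
  c = 5/2
  9a + 3b + c = 95/2
Solving the system yields a = 5, b = 0, c = 5/2.
So P(u) = 5u^2 + 5/2.
The leading coefficient is 5.

5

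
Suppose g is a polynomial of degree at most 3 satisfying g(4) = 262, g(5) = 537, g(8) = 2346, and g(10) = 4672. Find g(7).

Using the Lagrange interpolation formula with nodes 4, 5, 8, 10:
  L_0(x) = (x - 5)(x - 8)(x - 10) / -24
  L_1(x) = (x - 4)(x - 8)(x - 10) / 15
  L_2(x) = (x - 4)(x - 5)(x - 10) / -24
  L_3(x) = (x - 4)(x - 5)(x - 8) / 60
Then g(x) = 262·L_0(x) + 537·L_1(x) + 2346·L_2(x) + 4672·L_3(x).
Expanding and collecting terms gives g(x) = 5x^3 - 3x^2 - 3x + 2.
Evaluating at x = 7: g(7) = 1549.

1549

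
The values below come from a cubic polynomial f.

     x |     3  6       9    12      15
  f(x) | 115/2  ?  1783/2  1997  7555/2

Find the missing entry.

On equispaced nodes a degree-3 polynomial has vanishing fourth forward difference, so
  f(3) - 4·f(6) + 6·f(9) - 4·f(12) + f(15) = 0.
Substituting the known values and solving for f(6):
  -4·f(6) = -1196
  f(6) = 299.

299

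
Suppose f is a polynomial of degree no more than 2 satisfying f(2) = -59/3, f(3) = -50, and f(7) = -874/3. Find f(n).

f(n) = -6n^2 - (1/3)n + 5

Write f(n) = an^2 + bn + c. Substituting each data point gives a linear system:
  4a + 2b + c = -59/3
  9a + 3b + c = -50
  49a + 7b + c = -874/3
Solving the system yields a = -6, b = -1/3, c = 5.
So f(n) = -6n² - (1/3)n + 5.
Check: f(2) = -59/3. ✓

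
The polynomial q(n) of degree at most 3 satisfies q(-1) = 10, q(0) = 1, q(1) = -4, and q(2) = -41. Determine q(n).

Using the Lagrange interpolation formula with nodes -1, 0, 1, 2:
  L_0(n) = n(n - 1)(n - 2) / -6
  L_1(n) = (n + 1)(n - 1)(n - 2) / 2
  L_2(n) = (n + 1)n(n - 2) / -2
  L_3(n) = (n + 1)n(n - 1) / 6
Then q(n) = 10·L_0(n) + 1·L_1(n) - 4·L_2(n) - 41·L_3(n).
Expanding and collecting terms gives q(n) = -6n^3 + 2n^2 - n + 1.
Check: q(-1) = 10. ✓

q(n) = -6n^3 + 2n^2 - n + 1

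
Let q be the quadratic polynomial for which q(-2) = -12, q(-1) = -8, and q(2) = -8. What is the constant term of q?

-6

Write q(t) = at^2 + bt + c. Substituting each data point gives a linear system:
  4a - 2b + c = -12
  a - b + c = -8
  4a + 2b + c = -8
Solving the system yields a = -1, b = 1, c = -6.
So q(t) = -t^2 + t - 6.
The constant term is -6.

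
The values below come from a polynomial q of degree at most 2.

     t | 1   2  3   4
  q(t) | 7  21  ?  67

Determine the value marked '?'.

41

On equispaced nodes a degree-2 polynomial has vanishing third forward difference, so
  - q(1) + 3·q(2) - 3·q(3) + q(4) = 0.
Substituting the known values and solving for q(3):
  -3·q(3) = -123
  q(3) = 41.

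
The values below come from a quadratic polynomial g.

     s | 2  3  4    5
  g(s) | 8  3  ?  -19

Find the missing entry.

-6

On equispaced nodes a degree-2 polynomial has vanishing third forward difference, so
  - g(2) + 3·g(3) - 3·g(4) + g(5) = 0.
Substituting the known values and solving for g(4):
  -3·g(4) = 18
  g(4) = -6.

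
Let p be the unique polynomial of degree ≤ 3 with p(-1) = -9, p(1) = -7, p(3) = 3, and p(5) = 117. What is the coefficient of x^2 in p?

-5

Write p(x) = ax^3 + bx^2 + cx + d. Substituting each data point gives a linear system:
  -a + b - c + d = -9
  a + b + c + d = -7
  27a + 9b + 3c + d = 3
  125a + 25b + 5c + d = 117
Solving the system yields a = 2, b = -5, c = -1, d = -3.
So p(x) = 2x^3 - 5x^2 - x - 3.
The coefficient of x^2 is -5.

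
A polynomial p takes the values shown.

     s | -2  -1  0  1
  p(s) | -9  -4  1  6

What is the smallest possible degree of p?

1

Forward differences of the values at s = -2, -1, 0, 1:
  p  : -9  -4  1  6
  Δ  : 5  5  5
  Δ^2: 0  0
  Δ^3: 0
The first differences are constant (5) and nonzero, while all higher differences vanish, so the minimal degree is 1.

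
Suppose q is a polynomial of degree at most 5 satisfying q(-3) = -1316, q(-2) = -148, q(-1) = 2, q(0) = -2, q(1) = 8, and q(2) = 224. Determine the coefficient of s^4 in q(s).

1

Write q(s) = as^5 + bs^4 + cs^3 + ds^2 + es + k. Substituting each data point gives a linear system:
  -243a + 81b - 27c + 9d - 3e + k = -1316
  -32a + 16b - 8c + 4d - 2e + k = -148
  -a + b - c + d - e + k = 2
  k = -2
  a + b + c + d + e + k = 8
  32a + 16b + 8c + 4d + 2e + k = 224
Solving the system yields a = 6, b = 1, c = 0, d = 6, e = -3, k = -2.
So q(s) = 6s⁵ + s⁴ + 6s² - 3s - 2.
The coefficient of s^4 is 1.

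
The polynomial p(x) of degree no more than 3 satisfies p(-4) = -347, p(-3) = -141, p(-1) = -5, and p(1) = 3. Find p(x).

Write p(x) = ax^3 + bx^2 + cx + d. Substituting each data point gives a linear system:
  -64a + 16b - 4c + d = -347
  -27a + 9b - 3c + d = -141
  -a + b - c + d = -5
  a + b + c + d = 3
Solving the system yields a = 6, b = 2, c = -2, d = -3.
So p(x) = 6x^3 + 2x^2 - 2x - 3.
Check: p(-1) = -5. ✓

p(x) = 6x^3 + 2x^2 - 2x - 3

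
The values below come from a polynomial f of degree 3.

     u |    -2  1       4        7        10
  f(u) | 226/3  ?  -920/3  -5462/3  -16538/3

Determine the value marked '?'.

The 4 known points determine the degree-3 polynomial uniquely.
Write f(u) = au^3 + bu^2 + cu + d. Substituting each data point gives a linear system:
  -8a + 4b - 2c + d = 226/3
  64a + 16b + 4c + d = -920/3
  343a + 49b + 7c + d = -5462/3
  1000a + 100b + 10c + d = -16538/3
Solving the system yields a = -6, b = 5, c = -5/3, d = 4.
So f(u) = -6u^3 + 5u^2 - (5/3)u + 4.
Then f(1) = 4/3.

4/3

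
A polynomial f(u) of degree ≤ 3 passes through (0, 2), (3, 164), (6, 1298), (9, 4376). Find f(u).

Write f(u) = au^3 + bu^2 + cu + d. Substituting each data point gives a linear system:
  d = 2
  27a + 9b + 3c + d = 164
  216a + 36b + 6c + d = 1298
  729a + 81b + 9c + d = 4376
Solving the system yields a = 6, b = 0, c = 0, d = 2.
So f(u) = 6u^3 + 2.
Check: f(9) = 4376. ✓

f(u) = 6u^3 + 2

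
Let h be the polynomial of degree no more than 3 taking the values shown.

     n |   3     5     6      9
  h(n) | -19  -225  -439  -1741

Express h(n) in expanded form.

Write h(n) = an^3 + bn^2 + cn + d. Substituting each data point gives a linear system:
  27a + 9b + 3c + d = -19
  125a + 25b + 5c + d = -225
  216a + 36b + 6c + d = -439
  729a + 81b + 9c + d = -1741
Solving the system yields a = -3, b = 5, c = 4, d = 5.
So h(n) = -3n³ + 5n² + 4n + 5.
Check: h(6) = -439. ✓

h(n) = -3n^3 + 5n^2 + 4n + 5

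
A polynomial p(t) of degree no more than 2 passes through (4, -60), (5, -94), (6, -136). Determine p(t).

Write p(t) = at^2 + bt + c. Substituting each data point gives a linear system:
  16a + 4b + c = -60
  25a + 5b + c = -94
  36a + 6b + c = -136
Solving the system yields a = -4, b = 2, c = -4.
So p(t) = -4t^2 + 2t - 4.
Check: p(6) = -136. ✓

p(t) = -4t^2 + 2t - 4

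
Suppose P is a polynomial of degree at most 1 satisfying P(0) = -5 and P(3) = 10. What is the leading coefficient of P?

Write P(s) = as + b. Substituting each data point gives a linear system:
  b = -5
  3a + b = 10
Solving the system yields a = 5, b = -5.
So P(s) = 5s - 5.
The leading coefficient is 5.

5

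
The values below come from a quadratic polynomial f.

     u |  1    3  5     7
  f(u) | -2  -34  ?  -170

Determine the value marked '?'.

-90

The 3 known points determine the degree-2 polynomial uniquely.
Write f(u) = au^2 + bu + c. Substituting each data point gives a linear system:
  a + b + c = -2
  9a + 3b + c = -34
  49a + 7b + c = -170
Solving the system yields a = -3, b = -4, c = 5.
So f(u) = -3u² - 4u + 5.
Then f(5) = -90.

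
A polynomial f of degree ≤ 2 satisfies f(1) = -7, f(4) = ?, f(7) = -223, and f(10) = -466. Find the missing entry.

On equispaced nodes a degree-2 polynomial has vanishing third forward difference, so
  - f(1) + 3·f(4) - 3·f(7) + f(10) = 0.
Substituting the known values and solving for f(4):
  3·f(4) = -210
  f(4) = -70.

-70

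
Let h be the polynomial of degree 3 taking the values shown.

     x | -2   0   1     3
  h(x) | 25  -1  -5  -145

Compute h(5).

Write h(x) = ax^3 + bx^2 + cx + d. Substituting each data point gives a linear system:
  -8a + 4b - 2c + d = 25
  d = -1
  a + b + c + d = -5
  27a + 9b + 3c + d = -145
Solving the system yields a = -5, b = -2, c = 3, d = -1.
So h(x) = -5x^3 - 2x^2 + 3x - 1.
Then h(5) = -661.

-661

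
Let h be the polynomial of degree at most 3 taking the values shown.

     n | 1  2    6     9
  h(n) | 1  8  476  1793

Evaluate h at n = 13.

5761

Using the Lagrange interpolation formula with nodes 1, 2, 6, 9:
  L_0(n) = (n - 2)(n - 6)(n - 9) / -40
  L_1(n) = (n - 1)(n - 6)(n - 9) / 28
  L_2(n) = (n - 1)(n - 2)(n - 9) / -60
  L_3(n) = (n - 1)(n - 2)(n - 6) / 168
Then h(n) = 1·L_0(n) + 8·L_1(n) + 476·L_2(n) + 1793·L_3(n).
Expanding and collecting terms gives h(n) = 3n^3 - 5n^2 + n + 2.
Evaluating at n = 13: h(13) = 5761.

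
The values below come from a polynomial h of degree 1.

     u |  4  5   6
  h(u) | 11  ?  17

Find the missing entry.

14

The 2 known points determine the degree-1 polynomial uniquely.
Write h(u) = au + b. Substituting each data point gives a linear system:
  4a + b = 11
  6a + b = 17
Solving the system yields a = 3, b = -1.
So h(u) = 3u - 1.
Then h(5) = 14.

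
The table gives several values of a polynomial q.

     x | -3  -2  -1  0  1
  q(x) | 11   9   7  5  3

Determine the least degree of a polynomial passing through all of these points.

Forward differences of the values at x = -3, -2, -1, 0, 1:
  q  : 11  9  7  5  3
  Δ  : -2  -2  -2  -2
  Δ^2: 0  0  0
  Δ^3: 0  0
  Δ^4: 0
The first differences are constant (-2) and nonzero, while all higher differences vanish, so the minimal degree is 1.

1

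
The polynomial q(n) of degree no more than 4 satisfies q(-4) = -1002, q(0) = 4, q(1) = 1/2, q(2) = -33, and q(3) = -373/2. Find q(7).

Write q(n) = an^4 + bn^3 + cn^2 + dn + e. Substituting each data point gives a linear system:
  256a - 64b + 16c - 4d + e = -1002
  e = 4
  a + b + c + d + e = 1/2
  16a + 8b + 4c + 2d + e = -33
  81a + 27b + 9c + 3d + e = -373/2
Solving the system yields a = -3, b = 3, c = -3, d = -1/2, e = 4.
So q(n) = -3n^4 + 3n^3 - 3n^2 - (1/2)n + 4.
Then q(7) = -12641/2.

-12641/2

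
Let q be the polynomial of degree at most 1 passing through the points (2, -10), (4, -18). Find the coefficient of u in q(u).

Write q(u) = au + b. Substituting each data point gives a linear system:
  2a + b = -10
  4a + b = -18
Solving the system yields a = -4, b = -2.
So q(u) = -4u - 2.
The leading coefficient is -4.

-4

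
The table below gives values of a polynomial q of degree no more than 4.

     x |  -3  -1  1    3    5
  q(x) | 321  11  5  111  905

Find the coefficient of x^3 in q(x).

Write q(x) = ax^4 + bx^3 + cx^2 + dx + e. Substituting each data point gives a linear system:
  81a - 27b + 9c - 3d + e = 321
  a - b + c - d + e = 11
  a + b + c + d + e = 5
  81a + 27b + 9c + 3d + e = 111
  625a + 125b + 25c + 5d + e = 905
Solving the system yields a = 2, b = -4, c = 6, d = 1, e = 0.
So q(x) = 2x^4 - 4x^3 + 6x^2 + x.
The coefficient of x^3 is -4.

-4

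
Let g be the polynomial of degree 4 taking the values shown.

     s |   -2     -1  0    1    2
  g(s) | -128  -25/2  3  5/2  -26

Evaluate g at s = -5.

Forward differences of the values at s = -2, -1, 0, 1, 2:
  g  : -128  -25/2  3  5/2  -26
  Δ  : 231/2  31/2  -1/2  -57/2
  Δ^2: -100  -16  -28
  Δ^3: 84  -12
  Δ^4: -96
The fourth differences are constant, confirming degree 4.
Interpolating (Newton forward form) and evaluating at s = -5 gives g(-5) = -6709/2.

-6709/2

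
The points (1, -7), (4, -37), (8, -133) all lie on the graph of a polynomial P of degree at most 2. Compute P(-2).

-13

Write P(x) = ax^2 + bx + c. Substituting each data point gives a linear system:
  a + b + c = -7
  16a + 4b + c = -37
  64a + 8b + c = -133
Solving the system yields a = -2, b = 0, c = -5.
So P(x) = -2x² - 5.
Then P(-2) = -13.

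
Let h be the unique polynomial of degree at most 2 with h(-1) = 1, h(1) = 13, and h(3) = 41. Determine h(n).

Write h(n) = an^2 + bn + c. Substituting each data point gives a linear system:
  a - b + c = 1
  a + b + c = 13
  9a + 3b + c = 41
Solving the system yields a = 2, b = 6, c = 5.
So h(n) = 2n^2 + 6n + 5.
Check: h(1) = 13. ✓

h(n) = 2n^2 + 6n + 5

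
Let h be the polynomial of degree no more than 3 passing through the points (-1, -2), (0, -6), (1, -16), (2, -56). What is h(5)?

Forward differences of the values at s = -1, 0, 1, 2:
  h  : -2  -6  -16  -56
  Δ  : -4  -10  -40
  Δ^2: -6  -30
  Δ^3: -24
The third differences are constant, confirming degree 3.
Interpolating (Newton forward form) and evaluating at s = 5 gives h(5) = -596.

-596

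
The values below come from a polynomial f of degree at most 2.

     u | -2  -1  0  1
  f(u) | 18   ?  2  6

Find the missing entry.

6

The 3 known points determine the degree-2 polynomial uniquely.
Write f(u) = au^2 + bu + c. Substituting each data point gives a linear system:
  4a - 2b + c = 18
  c = 2
  a + b + c = 6
Solving the system yields a = 4, b = 0, c = 2.
So f(u) = 4u^2 + 2.
Then f(-1) = 6.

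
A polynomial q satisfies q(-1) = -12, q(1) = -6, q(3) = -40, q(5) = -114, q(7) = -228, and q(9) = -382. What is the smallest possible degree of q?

2

Forward differences of the values at t = -1, 1, 3, 5, 7, 9:
  q  : -12  -6  -40  -114  -228  -382
  Δ  : 6  -34  -74  -114  -154
  Δ^2: -40  -40  -40  -40
  Δ^3: 0  0  0
  Δ^4: 0  0
  Δ^5: 0
The second differences are constant (-40) and nonzero, while all higher differences vanish, so the minimal degree is 2.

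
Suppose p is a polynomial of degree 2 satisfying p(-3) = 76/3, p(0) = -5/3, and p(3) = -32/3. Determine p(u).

p(u) = u^2 - 6u - 5/3

Using the Lagrange interpolation formula with nodes -3, 0, 3:
  L_0(u) = u(u - 3) / 18
  L_1(u) = (u + 3)(u - 3) / -9
  L_2(u) = (u + 3)u / 18
Then p(u) = 76/3·L_0(u) - 5/3·L_1(u) - 32/3·L_2(u).
Expanding and collecting terms gives p(u) = u^2 - 6u - 5/3.
Check: p(3) = -32/3. ✓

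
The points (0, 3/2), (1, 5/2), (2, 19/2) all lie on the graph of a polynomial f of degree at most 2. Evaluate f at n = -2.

35/2

Forward differences of the values at n = 0, 1, 2:
  f  : 3/2  5/2  19/2
  Δ  : 1  7
  Δ^2: 6
The second differences are constant, confirming degree 2.
Interpolating (Newton forward form) and evaluating at n = -2 gives f(-2) = 35/2.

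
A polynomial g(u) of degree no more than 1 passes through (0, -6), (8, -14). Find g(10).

Write g(u) = au + b. Substituting each data point gives a linear system:
  b = -6
  8a + b = -14
Solving the system yields a = -1, b = -6.
So g(u) = -u - 6.
Then g(10) = -16.

-16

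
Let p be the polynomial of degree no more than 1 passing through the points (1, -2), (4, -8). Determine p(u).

p(u) = -2u

Write p(u) = au + b. Substituting each data point gives a linear system:
  a + b = -2
  4a + b = -8
Solving the system yields a = -2, b = 0.
So p(u) = -2u.
Check: p(4) = -8. ✓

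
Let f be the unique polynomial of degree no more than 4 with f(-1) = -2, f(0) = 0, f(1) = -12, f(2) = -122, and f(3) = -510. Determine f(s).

Using the Lagrange interpolation formula with nodes -1, 0, 1, 2, 3:
  L_0(s) = s(s - 1)(s - 2)(s - 3) / 24
  L_1(s) = (s + 1)(s - 1)(s - 2)(s - 3) / -6
  L_2(s) = (s + 1)s(s - 2)(s - 3) / 4
  L_3(s) = (s + 1)s(s - 1)(s - 3) / -6
  L_4(s) = (s + 1)s(s - 1)(s - 2) / 24
Then f(s) = -2·L_0(s) + 0·L_1(s) - 12·L_2(s) - 122·L_3(s) - 510·L_4(s).
Expanding and collecting terms gives f(s) = -4s^4 - 6s^3 - 3s^2 + s.
Check: f(-1) = -2. ✓

f(s) = -4s^4 - 6s^3 - 3s^2 + s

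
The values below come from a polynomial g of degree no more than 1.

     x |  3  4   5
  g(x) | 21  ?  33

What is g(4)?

27

The 2 known points determine the degree-1 polynomial uniquely.
Write g(x) = ax + b. Substituting each data point gives a linear system:
  3a + b = 21
  5a + b = 33
Solving the system yields a = 6, b = 3.
So g(x) = 6x + 3.
Then g(4) = 27.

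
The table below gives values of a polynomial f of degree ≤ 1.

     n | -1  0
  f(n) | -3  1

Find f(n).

f(n) = 4n + 1

Using the Lagrange interpolation formula with nodes -1, 0:
  L_0(n) = n / -1
  L_1(n) = (n + 1) / 1
Then f(n) = -3·L_0(n) + 1·L_1(n).
Expanding and collecting terms gives f(n) = 4n + 1.
Check: f(-1) = -3. ✓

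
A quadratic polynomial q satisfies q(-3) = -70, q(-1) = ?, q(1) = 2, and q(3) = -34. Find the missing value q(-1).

-10

The 3 known points determine the degree-2 polynomial uniquely.
Write q(s) = as^2 + bs + c. Substituting each data point gives a linear system:
  9a - 3b + c = -70
  a + b + c = 2
  9a + 3b + c = -34
Solving the system yields a = -6, b = 6, c = 2.
So q(s) = -6s² + 6s + 2.
Then q(-1) = -10.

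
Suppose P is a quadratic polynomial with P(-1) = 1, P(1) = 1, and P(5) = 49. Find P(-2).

Write P(n) = an^2 + bn + c. Substituting each data point gives a linear system:
  a - b + c = 1
  a + b + c = 1
  25a + 5b + c = 49
Solving the system yields a = 2, b = 0, c = -1.
So P(n) = 2n^2 - 1.
Then P(-2) = 7.

7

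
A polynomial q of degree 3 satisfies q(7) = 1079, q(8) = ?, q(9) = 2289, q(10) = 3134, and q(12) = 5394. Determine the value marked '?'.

1610

The 4 known points determine the degree-3 polynomial uniquely.
Write q(t) = at^3 + bt^2 + ct + d. Substituting each data point gives a linear system:
  343a + 49b + 7c + d = 1079
  729a + 81b + 9c + d = 2289
  1000a + 100b + 10c + d = 3134
  1728a + 144b + 12c + d = 5394
Solving the system yields a = 3, b = 2, c = -6, d = -6.
So q(t) = 3t^3 + 2t^2 - 6t - 6.
Then q(8) = 1610.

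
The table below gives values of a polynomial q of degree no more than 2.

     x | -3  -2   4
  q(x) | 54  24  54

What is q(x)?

Write q(x) = ax^2 + bx + c. Substituting each data point gives a linear system:
  9a - 3b + c = 54
  4a - 2b + c = 24
  16a + 4b + c = 54
Solving the system yields a = 5, b = -5, c = -6.
So q(x) = 5x² - 5x - 6.
Check: q(-2) = 24. ✓

q(x) = 5x^2 - 5x - 6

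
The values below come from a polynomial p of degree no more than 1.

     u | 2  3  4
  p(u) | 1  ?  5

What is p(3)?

3

On equispaced nodes a degree-1 polynomial has vanishing second forward difference, so
  p(2) - 2·p(3) + p(4) = 0.
Substituting the known values and solving for p(3):
  -2·p(3) = -6
  p(3) = 3.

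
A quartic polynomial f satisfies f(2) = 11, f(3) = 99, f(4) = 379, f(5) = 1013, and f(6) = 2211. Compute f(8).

7379

Write f(x) = ax^4 + bx^3 + cx^2 + dx + e. Substituting each data point gives a linear system:
  16a + 8b + 4c + 2d + e = 11
  81a + 27b + 9c + 3d + e = 99
  256a + 64b + 16c + 4d + e = 379
  625a + 125b + 25c + 5d + e = 1013
  1296a + 216b + 36c + 6d + e = 2211
Solving the system yields a = 2, b = -1, c = -5, d = 2, e = 3.
So f(x) = 2x^4 - x^3 - 5x^2 + 2x + 3.
Then f(8) = 7379.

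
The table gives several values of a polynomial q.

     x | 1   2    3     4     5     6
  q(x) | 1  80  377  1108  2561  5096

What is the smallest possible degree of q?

4

Forward differences of the values at x = 1, 2, 3, 4, 5, 6:
  q  : 1  80  377  1108  2561  5096
  Δ  : 79  297  731  1453  2535
  Δ^2: 218  434  722  1082
  Δ^3: 216  288  360
  Δ^4: 72  72
  Δ^5: 0
The fourth differences are constant (72) and nonzero, while all higher differences vanish, so the minimal degree is 4.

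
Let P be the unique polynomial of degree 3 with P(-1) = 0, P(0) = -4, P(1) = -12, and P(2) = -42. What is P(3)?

-112

Using the Lagrange interpolation formula with nodes -1, 0, 1, 2:
  L_0(u) = u(u - 1)(u - 2) / -6
  L_1(u) = (u + 1)(u - 1)(u - 2) / 2
  L_2(u) = (u + 1)u(u - 2) / -2
  L_3(u) = (u + 1)u(u - 1) / 6
Then P(u) = 0·L_0(u) - 4·L_1(u) - 12·L_2(u) - 42·L_3(u).
Expanding and collecting terms gives P(u) = -3u^3 - 2u^2 - 3u - 4.
Evaluating at u = 3: P(3) = -112.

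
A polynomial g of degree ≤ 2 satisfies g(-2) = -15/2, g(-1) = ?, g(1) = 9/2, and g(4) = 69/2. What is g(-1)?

The 3 known points determine the degree-2 polynomial uniquely.
Write g(t) = at^2 + bt + c. Substituting each data point gives a linear system:
  4a - 2b + c = -15/2
  a + b + c = 9/2
  16a + 4b + c = 69/2
Solving the system yields a = 1, b = 5, c = -3/2.
So g(t) = t² + 5t - 3/2.
Then g(-1) = -11/2.

-11/2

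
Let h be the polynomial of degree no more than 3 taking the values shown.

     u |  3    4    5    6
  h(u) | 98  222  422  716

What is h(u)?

Write h(u) = au^3 + bu^2 + cu + d. Substituting each data point gives a linear system:
  27a + 9b + 3c + d = 98
  64a + 16b + 4c + d = 222
  125a + 25b + 5c + d = 422
  216a + 36b + 6c + d = 716
Solving the system yields a = 3, b = 2, c = -1, d = 2.
So h(u) = 3u^3 + 2u^2 - u + 2.
Check: h(3) = 98. ✓

h(u) = 3u^3 + 2u^2 - u + 2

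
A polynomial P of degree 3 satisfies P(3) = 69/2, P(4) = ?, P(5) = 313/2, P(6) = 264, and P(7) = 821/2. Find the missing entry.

82

On equispaced nodes a degree-3 polynomial has vanishing fourth forward difference, so
  P(3) - 4·P(4) + 6·P(5) - 4·P(6) + P(7) = 0.
Substituting the known values and solving for P(4):
  -4·P(4) = -328
  P(4) = 82.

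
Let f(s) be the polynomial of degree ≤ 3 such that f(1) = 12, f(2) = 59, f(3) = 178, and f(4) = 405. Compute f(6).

Write f(s) = as^3 + bs^2 + cs + d. Substituting each data point gives a linear system:
  a + b + c + d = 12
  8a + 4b + 2c + d = 59
  27a + 9b + 3c + d = 178
  64a + 16b + 4c + d = 405
Solving the system yields a = 6, b = 0, c = 5, d = 1.
So f(s) = 6s³ + 5s + 1.
Then f(6) = 1327.

1327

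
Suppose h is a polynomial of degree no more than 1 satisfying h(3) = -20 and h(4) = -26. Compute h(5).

Write h(t) = at + b. Substituting each data point gives a linear system:
  3a + b = -20
  4a + b = -26
Solving the system yields a = -6, b = -2.
So h(t) = -6t - 2.
Then h(5) = -32.

-32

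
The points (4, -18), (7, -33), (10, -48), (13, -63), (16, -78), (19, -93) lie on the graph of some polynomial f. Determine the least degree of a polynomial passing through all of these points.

1

Forward differences of the values at n = 4, 7, 10, 13, 16, 19:
  f  : -18  -33  -48  -63  -78  -93
  Δ  : -15  -15  -15  -15  -15
  Δ^2: 0  0  0  0
  Δ^3: 0  0  0
  Δ^4: 0  0
  Δ^5: 0
The first differences are constant (-15) and nonzero, while all higher differences vanish, so the minimal degree is 1.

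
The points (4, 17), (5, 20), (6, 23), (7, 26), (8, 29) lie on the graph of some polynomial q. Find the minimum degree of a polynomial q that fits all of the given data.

1

Forward differences of the values at n = 4, 5, 6, 7, 8:
  q  : 17  20  23  26  29
  Δ  : 3  3  3  3
  Δ^2: 0  0  0
  Δ^3: 0  0
  Δ^4: 0
The first differences are constant (3) and nonzero, while all higher differences vanish, so the minimal degree is 1.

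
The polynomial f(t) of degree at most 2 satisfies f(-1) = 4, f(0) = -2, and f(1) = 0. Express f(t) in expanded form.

Write f(t) = at^2 + bt + c. Substituting each data point gives a linear system:
  a - b + c = 4
  c = -2
  a + b + c = 0
Solving the system yields a = 4, b = -2, c = -2.
So f(t) = 4t^2 - 2t - 2.
Check: f(-1) = 4. ✓

f(t) = 4t^2 - 2t - 2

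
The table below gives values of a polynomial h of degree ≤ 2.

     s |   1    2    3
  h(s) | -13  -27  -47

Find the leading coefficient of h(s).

-3

Write h(s) = as^2 + bs + c. Substituting each data point gives a linear system:
  a + b + c = -13
  4a + 2b + c = -27
  9a + 3b + c = -47
Solving the system yields a = -3, b = -5, c = -5.
So h(s) = -3s^2 - 5s - 5.
The leading coefficient is -3.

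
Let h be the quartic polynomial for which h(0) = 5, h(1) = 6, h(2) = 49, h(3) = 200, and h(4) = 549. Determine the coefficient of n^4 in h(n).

1

Write h(n) = an^4 + bn^3 + cn^2 + dn + e. Substituting each data point gives a linear system:
  e = 5
  a + b + c + d + e = 6
  16a + 8b + 4c + 2d + e = 49
  81a + 27b + 9c + 3d + e = 200
  256a + 64b + 16c + 4d + e = 549
Solving the system yields a = 1, b = 5, c = -1, d = -4, e = 5.
So h(n) = n⁴ + 5n³ - n² - 4n + 5.
The leading coefficient is 1.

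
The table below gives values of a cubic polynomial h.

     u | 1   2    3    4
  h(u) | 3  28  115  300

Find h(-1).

-5

Write h(u) = au^3 + bu^2 + cu + d. Substituting each data point gives a linear system:
  a + b + c + d = 3
  8a + 4b + 2c + d = 28
  27a + 9b + 3c + d = 115
  64a + 16b + 4c + d = 300
Solving the system yields a = 6, b = -5, c = -2, d = 4.
So h(u) = 6u^3 - 5u^2 - 2u + 4.
Then h(-1) = -5.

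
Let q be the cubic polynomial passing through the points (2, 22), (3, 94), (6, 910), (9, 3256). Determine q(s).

Write q(s) = as^3 + bs^2 + cs + d. Substituting each data point gives a linear system:
  8a + 4b + 2c + d = 22
  27a + 9b + 3c + d = 94
  216a + 36b + 6c + d = 910
  729a + 81b + 9c + d = 3256
Solving the system yields a = 5, b = -5, c = 2, d = -2.
So q(s) = 5s^3 - 5s^2 + 2s - 2.
Check: q(9) = 3256. ✓

q(s) = 5s^3 - 5s^2 + 2s - 2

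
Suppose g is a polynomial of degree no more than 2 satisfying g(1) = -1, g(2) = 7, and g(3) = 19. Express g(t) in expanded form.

g(t) = 2t^2 + 2t - 5

Write g(t) = at^2 + bt + c. Substituting each data point gives a linear system:
  a + b + c = -1
  4a + 2b + c = 7
  9a + 3b + c = 19
Solving the system yields a = 2, b = 2, c = -5.
So g(t) = 2t^2 + 2t - 5.
Check: g(1) = -1. ✓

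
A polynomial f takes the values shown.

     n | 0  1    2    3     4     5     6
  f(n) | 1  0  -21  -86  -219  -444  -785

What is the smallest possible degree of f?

3

Forward differences of the values at n = 0, 1, 2, 3, 4, 5, 6:
  f  : 1  0  -21  -86  -219  -444  -785
  Δ  : -1  -21  -65  -133  -225  -341
  Δ^2: -20  -44  -68  -92  -116
  Δ^3: -24  -24  -24  -24
  Δ^4: 0  0  0
  Δ^5: 0  0
  Δ^6: 0
The third differences are constant (-24) and nonzero, while all higher differences vanish, so the minimal degree is 3.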